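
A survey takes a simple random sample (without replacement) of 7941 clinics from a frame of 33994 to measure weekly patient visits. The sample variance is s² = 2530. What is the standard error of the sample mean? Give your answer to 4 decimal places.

0.4941

Under SRS without replacement, Var(ȳ) = (1 − f)·s²/n with f = n/N = 7941/33994 = 0.23360005.
Var(ȳ) = (1 − 0.23360005)·2530/7941 = 0.76639995·0.31859967 = 0.24417477.
SE(ȳ) = √(0.24417477) = 0.4941.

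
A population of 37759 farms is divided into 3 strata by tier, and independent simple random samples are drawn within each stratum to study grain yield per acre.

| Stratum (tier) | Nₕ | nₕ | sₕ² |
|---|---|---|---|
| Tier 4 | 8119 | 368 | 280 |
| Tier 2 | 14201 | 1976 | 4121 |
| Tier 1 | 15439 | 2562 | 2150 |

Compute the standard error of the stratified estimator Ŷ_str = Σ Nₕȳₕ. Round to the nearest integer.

24016

Var(Ŷ_str) = Σₕ Nₕ²(1 − fₕ)sₕ²/nₕ.
Tier 4: 8119²·(1 − 368/8119)·280/368 = 4.7881802 × 10^7.
Tier 2: 14201²·(1 − 1976/14201)·4121/1976 = 3.6206244 × 10^8.
Tier 1: 15439²·(1 − 2562/15439)·2150/2562 = 1.6683732 × 10^8.
Sum = 5.7678156 × 10^8.
SE = √(5.7678156 × 10^8) = 24016.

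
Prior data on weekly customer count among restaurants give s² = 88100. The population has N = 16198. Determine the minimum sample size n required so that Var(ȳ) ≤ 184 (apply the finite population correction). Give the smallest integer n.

Without fpc, n₀ = s²/D = 88100/184 = 478.8043.
With fpc, (1 − n/N)·s²/n ≤ D requires n ≥ n₀/(1 + n₀/N) = 478.8043/(1 + 478.8043/16198) = 465.0574.
Rounding up, n = 466.

466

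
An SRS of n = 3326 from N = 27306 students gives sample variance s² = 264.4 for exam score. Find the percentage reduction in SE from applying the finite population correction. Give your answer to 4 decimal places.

6.2879

f = n/N = 3326/27306 = 0.12180473.
SE_no-fpc = √(s²/n) = 0.28194838; SE_fpc = √((1−f)s²/n) = 0.26421967.
Ratio = √(1−f) = 0.93712073. Reduction = 100·(1 − 0.93712073) = 6.2879%.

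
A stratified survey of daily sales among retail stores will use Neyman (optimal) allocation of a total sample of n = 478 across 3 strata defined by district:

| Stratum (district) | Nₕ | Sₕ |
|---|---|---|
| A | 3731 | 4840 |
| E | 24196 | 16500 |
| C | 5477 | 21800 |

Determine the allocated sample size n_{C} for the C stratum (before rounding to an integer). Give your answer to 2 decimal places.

106.34

Neyman allocation: nₕ = n·NₕSₕ / Σⱼ NⱼSⱼ.
Σ NⱼSⱼ = 3731·4840 + 24196·16500 + 5477·21800 = 5.3669064 × 10^8.
n_{C} = 478·5477·21800 / (5.3669064 × 10^8) = 106.34.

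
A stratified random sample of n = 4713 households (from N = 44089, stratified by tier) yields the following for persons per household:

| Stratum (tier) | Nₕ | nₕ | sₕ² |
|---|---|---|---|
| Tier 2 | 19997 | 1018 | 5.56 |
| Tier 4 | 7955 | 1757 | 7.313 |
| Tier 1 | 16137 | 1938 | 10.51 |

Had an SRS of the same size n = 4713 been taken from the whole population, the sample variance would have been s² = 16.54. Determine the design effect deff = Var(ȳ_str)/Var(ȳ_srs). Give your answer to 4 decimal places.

0.5779

Var(ȳ_str) = Σ Wₕ²(1−fₕ)sₕ²/nₕ with Wₕ = Nₕ/44089:
  Tier 2: (19997/44089)²·(1−1018/19997)·5.56/1018 = 0.0010663621
  Tier 4: (7955/44089)²·(1−1757/7955)·7.313/1757 = 1.0557354 × 10^-4
  Tier 1: (16137/44089)²·(1−1938/16137)·10.51/1938 = 6.3924745 × 10^-4
  → Var(ȳ_str) = 0.0018111831.
Var(ȳ_srs) = (1 − 4713/44089)·16.54/4713 = 0.0031342917.
deff = 0.0018111831 / 0.0031342917 = 0.5779.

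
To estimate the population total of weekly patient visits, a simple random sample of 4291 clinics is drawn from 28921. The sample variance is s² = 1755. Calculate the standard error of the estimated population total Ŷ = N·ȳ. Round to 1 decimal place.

Var(Ŷ) = N²·Var(ȳ) = N²·(1 − n/N)·s²/n.
f = 4291/28921 = 0.14836970; Var(ȳ) = 0.85163030·1755/4291 = 0.34831302.
Var(Ŷ) = 28921² · 0.34831302 = 2.9133745 × 10^8.
SE(Ŷ) = √(2.9133745 × 10^8) = 17068.6.

17068.6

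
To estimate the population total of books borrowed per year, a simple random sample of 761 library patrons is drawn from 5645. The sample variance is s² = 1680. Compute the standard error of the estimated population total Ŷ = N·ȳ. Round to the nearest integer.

Var(Ŷ) = N²·Var(ȳ) = N²·(1 − n/N)·s²/n.
f = 761/5645 = 0.13480957; Var(ȳ) = 0.86519043·1680/761 = 1.910013.
Var(Ŷ) = 5645² · 1.910013 = 6.0864522 × 10^7.
SE(Ŷ) = √(6.0864522 × 10^7) = 7802.

7802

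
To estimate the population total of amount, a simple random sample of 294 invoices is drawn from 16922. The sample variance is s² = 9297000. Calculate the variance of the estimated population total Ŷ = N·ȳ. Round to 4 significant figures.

Var(Ŷ) = N²·Var(ȳ) = N²·(1 − n/N)·s²/n.
f = 294/16922 = 0.01737383; Var(ȳ) = 0.98262617·9297000/294 = 31073.046.
Var(Ŷ) = 16922² · 31073.046 = 8.8978936 × 10^12.

8.898 × 10^12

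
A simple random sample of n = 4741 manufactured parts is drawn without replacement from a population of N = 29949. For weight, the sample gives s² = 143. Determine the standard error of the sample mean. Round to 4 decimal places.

0.1593

Under SRS without replacement, Var(ȳ) = (1 − f)·s²/n with f = n/N = 4741/29949 = 0.15830245.
Var(ȳ) = (1 − 0.15830245)·143/4741 = 0.84169755·0.030162413 = 0.025387629.
SE(ȳ) = √(0.025387629) = 0.1593.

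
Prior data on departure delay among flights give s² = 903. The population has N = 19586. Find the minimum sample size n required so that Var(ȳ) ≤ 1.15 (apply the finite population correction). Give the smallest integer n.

Without fpc, n₀ = s²/D = 903/1.15 = 785.2174.
With fpc, (1 − n/N)·s²/n ≤ D requires n ≥ n₀/(1 + n₀/N) = 785.2174/(1 + 785.2174/19586) = 754.9509.
Rounding up, n = 755.

755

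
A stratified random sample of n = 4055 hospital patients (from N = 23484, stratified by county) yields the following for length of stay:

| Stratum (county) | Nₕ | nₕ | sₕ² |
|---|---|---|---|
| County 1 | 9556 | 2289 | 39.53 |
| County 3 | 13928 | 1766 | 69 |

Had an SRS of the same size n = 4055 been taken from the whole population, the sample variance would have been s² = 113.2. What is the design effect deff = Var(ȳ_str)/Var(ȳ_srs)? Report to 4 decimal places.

0.6138

Var(ȳ_str) = Σ Wₕ²(1−fₕ)sₕ²/nₕ with Wₕ = Nₕ/23484:
  County 1: (9556/23484)²·(1−2289/9556)·39.53/2289 = 0.0021745439
  County 3: (13928/23484)²·(1−1766/13928)·69/1766 = 0.012000739
  → Var(ȳ_str) = 0.014175283.
Var(ȳ_srs) = (1 − 4055/23484)·113.2/4055 = 0.02309585.
deff = 0.014175283 / 0.02309585 = 0.6138.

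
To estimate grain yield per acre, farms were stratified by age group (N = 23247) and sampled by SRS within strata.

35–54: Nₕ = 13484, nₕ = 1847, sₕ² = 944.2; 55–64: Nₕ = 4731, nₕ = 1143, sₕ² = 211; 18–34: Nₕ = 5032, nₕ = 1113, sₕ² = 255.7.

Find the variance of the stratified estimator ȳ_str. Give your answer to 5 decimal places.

Var(ȳ_str) = Σₕ Wₕ²(1 − fₕ)sₕ²/nₕ with Wₕ = Nₕ/N, N = 23247.
35–54: Wₕ = 0.58003183; term = 0.58003183²·(1 − 0.13697716)·944.2/1847 = 0.14843046.
55–64: Wₕ = 0.20351013; term = 0.20351013²·(1 − 0.24159797)·211/1143 = 0.0057983947.
18–34: Wₕ = 0.21645804; term = 0.21645804²·(1 − 0.22118442)·255.7/1113 = 0.0083833506.
Sum = 0.16261221.

0.16261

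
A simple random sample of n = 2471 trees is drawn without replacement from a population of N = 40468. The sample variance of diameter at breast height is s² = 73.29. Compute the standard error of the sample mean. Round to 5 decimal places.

Under SRS without replacement, Var(ȳ) = (1 − f)·s²/n with f = n/N = 2471/40468 = 0.06106059.
Var(ȳ) = (1 − 0.06106059)·73.29/2471 = 0.93893941·0.029660057 = 0.027848996.
SE(ȳ) = √(0.027848996) = 0.16688.

0.16688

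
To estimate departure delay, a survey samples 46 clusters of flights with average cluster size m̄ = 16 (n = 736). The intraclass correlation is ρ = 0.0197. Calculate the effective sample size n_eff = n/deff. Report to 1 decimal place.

568.1

deff = 1 + (16 − 1)·0.0197 = 1 + 0.2955 = 1.2955.
n_eff = 736 / 1.2955 = 568.1.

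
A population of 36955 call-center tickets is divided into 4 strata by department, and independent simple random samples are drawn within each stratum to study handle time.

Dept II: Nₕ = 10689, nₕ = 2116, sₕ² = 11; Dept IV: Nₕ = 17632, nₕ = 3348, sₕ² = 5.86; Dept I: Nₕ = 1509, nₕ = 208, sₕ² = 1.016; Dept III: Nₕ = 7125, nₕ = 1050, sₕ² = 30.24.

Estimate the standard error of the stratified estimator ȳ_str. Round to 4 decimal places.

0.0399

Var(ȳ_str) = Σₕ Wₕ²(1 − fₕ)sₕ²/nₕ with Wₕ = Nₕ/N, N = 36955.
Dept II: Wₕ = 0.28924367; term = 0.28924367²·(1 − 0.19796052)·11/2116 = 3.488193 × 10^-4.
Dept IV: Wₕ = 0.47712082; term = 0.47712082²·(1 − 0.18988203)·5.86/3348 = 3.2278784 × 10^-4.
Dept I: Wₕ = 0.04083345; term = 0.04083345²·(1 − 0.13783963)·1.016/208 = 7.021833 × 10^-6.
Dept III: Wₕ = 0.19280206; term = 0.19280206²·(1 − 0.14736842)·30.24/1050 = 9.1280335 × 10^-4.
Sum = 0.0015914323.
SE = √(0.0015914323) = 0.0399.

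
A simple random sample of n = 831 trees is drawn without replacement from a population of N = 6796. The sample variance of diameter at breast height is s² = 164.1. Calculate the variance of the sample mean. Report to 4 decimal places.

0.1733

Under SRS without replacement, Var(ȳ) = (1 − f)·s²/n with f = n/N = 831/6796 = 0.12227781.
Var(ȳ) = (1 − 0.12227781)·164.1/831 = 0.87772219·0.19747292 = 0.17332637.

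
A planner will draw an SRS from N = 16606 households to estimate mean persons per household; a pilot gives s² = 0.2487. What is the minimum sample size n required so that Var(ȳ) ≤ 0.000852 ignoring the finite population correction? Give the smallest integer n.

Without fpc, n₀ = s²/D = 0.2487/0.000852 = 291.9014.
Rounding up, n = 292.

292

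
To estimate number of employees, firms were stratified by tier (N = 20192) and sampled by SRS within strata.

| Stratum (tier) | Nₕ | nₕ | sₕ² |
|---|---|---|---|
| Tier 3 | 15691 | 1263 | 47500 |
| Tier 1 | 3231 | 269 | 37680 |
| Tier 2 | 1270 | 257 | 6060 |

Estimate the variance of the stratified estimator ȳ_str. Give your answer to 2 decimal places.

Var(ȳ_str) = Σₕ Wₕ²(1 − fₕ)sₕ²/nₕ with Wₕ = Nₕ/N, N = 20192.
Tier 3: Wₕ = 0.77708994; term = 0.77708994²·(1 − 0.08049200)·47500/1263 = 20.882781.
Tier 1: Wₕ = 0.16001387; term = 0.16001387²·(1 − 0.08325596)·37680/269 = 3.2879254.
Tier 2: Wₕ = 0.06289620; term = 0.06289620²·(1 − 0.20236220)·6060/257 = 0.074403607.
Sum = 24.24511.

24.25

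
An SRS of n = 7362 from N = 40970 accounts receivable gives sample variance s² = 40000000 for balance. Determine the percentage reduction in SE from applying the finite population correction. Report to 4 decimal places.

9.4292

f = n/N = 7362/40970 = 0.17969246.
SE_no-fpc = √(s²/n) = 73.710964; SE_fpc = √((1−f)s²/n) = 66.760632.
Ratio = √(1−f) = 0.90570831. Reduction = 100·(1 − 0.90570831) = 9.4292%.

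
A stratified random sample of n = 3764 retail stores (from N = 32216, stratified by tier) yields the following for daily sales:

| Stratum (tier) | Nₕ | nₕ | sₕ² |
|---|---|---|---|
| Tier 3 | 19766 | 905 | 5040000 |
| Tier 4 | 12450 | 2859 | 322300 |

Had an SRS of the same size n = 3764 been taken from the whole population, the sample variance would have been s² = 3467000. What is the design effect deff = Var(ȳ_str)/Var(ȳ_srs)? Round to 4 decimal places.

2.4750

Var(ȳ_str) = Σ Wₕ²(1−fₕ)sₕ²/nₕ with Wₕ = Nₕ/32216:
  Tier 3: (19766/32216)²·(1−905/19766)·5040000/905 = 2000.4248
  Tier 4: (12450/32216)²·(1−2859/12450)·322300/2859 = 12.969886
  → Var(ȳ_str) = 2013.3947.
Var(ȳ_srs) = (1 − 3764/32216)·3467000/3764 = 813.47725.
deff = 2013.3947 / 813.47725 = 2.4750.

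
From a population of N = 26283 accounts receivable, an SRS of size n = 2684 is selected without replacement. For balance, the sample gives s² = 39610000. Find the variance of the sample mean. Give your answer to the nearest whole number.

Under SRS without replacement, Var(ȳ) = (1 − f)·s²/n with f = n/N = 2684/26283 = 0.10211924.
Var(ȳ) = (1 − 0.10211924)·39610000/2684 = 0.89788076·14757.824 = 13250.766.

13251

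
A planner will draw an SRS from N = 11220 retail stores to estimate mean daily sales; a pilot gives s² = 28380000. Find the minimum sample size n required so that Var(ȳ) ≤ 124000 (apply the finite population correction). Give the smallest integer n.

Without fpc, n₀ = s²/D = 28380000/124000 = 228.8710.
With fpc, (1 − n/N)·s²/n ≤ D requires n ≥ n₀/(1 + n₀/N) = 228.8710/(1 + 228.8710/11220) = 224.2957.
Rounding up, n = 225.

225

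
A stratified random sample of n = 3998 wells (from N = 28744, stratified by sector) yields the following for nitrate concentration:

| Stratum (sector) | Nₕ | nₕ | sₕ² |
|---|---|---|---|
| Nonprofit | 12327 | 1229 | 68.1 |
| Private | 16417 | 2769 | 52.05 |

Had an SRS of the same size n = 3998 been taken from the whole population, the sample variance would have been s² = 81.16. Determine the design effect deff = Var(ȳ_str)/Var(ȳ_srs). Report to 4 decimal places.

Var(ȳ_str) = Σ Wₕ²(1−fₕ)sₕ²/nₕ with Wₕ = Nₕ/28744:
  Nonprofit: (12327/28744)²·(1−1229/12327)·68.1/1229 = 0.0091749338
  Private: (16417/28744)²·(1−2769/16417)·52.05/2769 = 0.005097605
  → Var(ȳ_str) = 0.014272539.
Var(ȳ_srs) = (1 − 3998/28744)·81.16/3998 = 0.017476604.
deff = 0.014272539 / 0.017476604 = 0.8167.

0.8167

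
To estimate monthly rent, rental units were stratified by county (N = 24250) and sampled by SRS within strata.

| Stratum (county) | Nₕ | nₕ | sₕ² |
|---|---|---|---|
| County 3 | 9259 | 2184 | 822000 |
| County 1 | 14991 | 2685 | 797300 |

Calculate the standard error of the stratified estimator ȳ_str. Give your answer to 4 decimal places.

11.6224

Var(ȳ_str) = Σₕ Wₕ²(1 − fₕ)sₕ²/nₕ with Wₕ = Nₕ/N, N = 24250.
County 3: Wₕ = 0.38181443; term = 0.38181443²·(1 − 0.23587860)·822000/2184 = 41.92627.
County 1: Wₕ = 0.61818557; term = 0.61818557²·(1 − 0.17910746)·797300/2685 = 93.153999.
Sum = 135.08027.
SE = √(135.08027) = 11.6224.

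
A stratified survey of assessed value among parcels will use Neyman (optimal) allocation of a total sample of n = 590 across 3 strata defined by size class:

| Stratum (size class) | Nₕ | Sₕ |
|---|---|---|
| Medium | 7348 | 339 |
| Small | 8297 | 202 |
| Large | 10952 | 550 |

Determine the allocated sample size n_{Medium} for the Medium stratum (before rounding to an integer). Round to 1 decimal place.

144.2

Neyman allocation: nₕ = n·NₕSₕ / Σⱼ NⱼSⱼ.
Σ NⱼSⱼ = 7348·339 + 8297·202 + 10952·550 = 1.0190566 × 10^7.
n_{Medium} = 590·7348·339 / (1.0190566 × 10^7) = 144.2.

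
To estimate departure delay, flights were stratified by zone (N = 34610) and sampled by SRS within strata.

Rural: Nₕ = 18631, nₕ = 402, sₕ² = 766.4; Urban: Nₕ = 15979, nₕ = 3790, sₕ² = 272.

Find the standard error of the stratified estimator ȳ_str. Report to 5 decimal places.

0.74311

Var(ȳ_str) = Σₕ Wₕ²(1 − fₕ)sₕ²/nₕ with Wₕ = Nₕ/N, N = 34610.
Rural: Wₕ = 0.53831263; term = 0.53831263²·(1 − 0.02157694)·766.4/402 = 0.54053679.
Urban: Wₕ = 0.46168737; term = 0.46168737²·(1 − 0.23718631)·272/3790 = 0.011669283.
Sum = 0.55220607.
SE = √(0.55220607) = 0.74311.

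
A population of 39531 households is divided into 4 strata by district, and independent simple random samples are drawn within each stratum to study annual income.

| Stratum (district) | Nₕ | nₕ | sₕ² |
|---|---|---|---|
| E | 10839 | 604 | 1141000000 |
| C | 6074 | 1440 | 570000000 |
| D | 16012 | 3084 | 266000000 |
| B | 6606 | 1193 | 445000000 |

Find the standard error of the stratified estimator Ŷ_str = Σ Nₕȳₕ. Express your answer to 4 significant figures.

1.587 × 10^7

Var(Ŷ_str) = Σₕ Nₕ²(1 − fₕ)sₕ²/nₕ.
E: 10839²·(1 − 604/10839)·1141000000/604 = 2.0956839 × 10^14.
C: 6074²·(1 − 1440/6074)·570000000/1440 = 1.1141488 × 10^13.
D: 16012²·(1 − 3084/16012)·266000000/3084 = 1.7854356 × 10^13.
B: 6606²·(1 − 1193/6606)·445000000/1193 = 1.3338167 × 10^13.
Sum = 2.519024 × 10^14.
SE = √(2.519024 × 10^14) = 1.587 × 10^7.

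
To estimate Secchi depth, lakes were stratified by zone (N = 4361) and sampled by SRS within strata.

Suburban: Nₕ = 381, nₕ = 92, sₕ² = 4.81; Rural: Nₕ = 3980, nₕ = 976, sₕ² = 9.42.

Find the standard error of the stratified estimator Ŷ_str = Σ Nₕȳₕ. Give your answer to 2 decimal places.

Var(Ŷ_str) = Σₕ Nₕ²(1 − fₕ)sₕ²/nₕ.
Suburban: 381²·(1 − 92/381)·4.81/92 = 5756.7858.
Rural: 3980²·(1 − 976/3980)·9.42/976 = 115394.23.
Sum = 121151.02.
SE = √(121151.02) = 348.07.

348.07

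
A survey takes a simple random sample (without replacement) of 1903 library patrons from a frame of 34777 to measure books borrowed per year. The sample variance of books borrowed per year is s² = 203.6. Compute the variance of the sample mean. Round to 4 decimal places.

Under SRS without replacement, Var(ȳ) = (1 − f)·s²/n with f = n/N = 1903/34777 = 0.05472007.
Var(ȳ) = (1 − 0.05472007)·203.6/1903 = 0.94527993·0.10698896 = 0.10113452.

0.1011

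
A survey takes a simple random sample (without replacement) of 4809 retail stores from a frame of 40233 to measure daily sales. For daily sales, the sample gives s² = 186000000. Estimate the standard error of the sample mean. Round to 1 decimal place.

Under SRS without replacement, Var(ȳ) = (1 − f)·s²/n with f = n/N = 4809/40233 = 0.11952875.
Var(ȳ) = (1 − 0.11952875)·186000000/4809 = 0.88047125·38677.48 = 34054.409.
SE(ȳ) = √(34054.409) = 184.5.

184.5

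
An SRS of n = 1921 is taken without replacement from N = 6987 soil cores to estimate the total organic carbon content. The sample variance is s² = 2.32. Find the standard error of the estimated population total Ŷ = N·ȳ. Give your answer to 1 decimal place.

206.8

Var(Ŷ) = N²·Var(ȳ) = N²·(1 − n/N)·s²/n.
f = 1921/6987 = 0.27493917; Var(ȳ) = 0.72506083·2.32/1921 = 8.7565909 × 10^-4.
Var(Ŷ) = 6987² · (8.7565909 × 10^-4) = 42748.073.
SE(Ŷ) = √(42748.073) = 206.8.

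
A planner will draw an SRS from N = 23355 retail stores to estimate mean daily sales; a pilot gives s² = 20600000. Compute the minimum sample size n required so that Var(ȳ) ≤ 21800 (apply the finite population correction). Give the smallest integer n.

Without fpc, n₀ = s²/D = 20600000/21800 = 944.9541.
With fpc, (1 − n/N)·s²/n ≤ D requires n ≥ n₀/(1 + n₀/N) = 944.9541/(1 + 944.9541/23355) = 908.2076.
Rounding up, n = 909.

909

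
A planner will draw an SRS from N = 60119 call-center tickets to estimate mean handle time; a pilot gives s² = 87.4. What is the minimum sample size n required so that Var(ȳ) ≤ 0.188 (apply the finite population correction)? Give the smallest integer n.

Without fpc, n₀ = s²/D = 87.4/0.188 = 464.8936.
With fpc, (1 − n/N)·s²/n ≤ D requires n ≥ n₀/(1 + n₀/N) = 464.8936/(1 + 464.8936/60119) = 461.3262.
Rounding up, n = 462.

462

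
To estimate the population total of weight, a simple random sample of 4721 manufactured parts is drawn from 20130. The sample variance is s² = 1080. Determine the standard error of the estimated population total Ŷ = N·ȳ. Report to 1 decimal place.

8423.7

Var(Ŷ) = N²·Var(ȳ) = N²·(1 − n/N)·s²/n.
f = 4721/20130 = 0.23452558; Var(ȳ) = 0.76547442·1080/4721 = 0.17511383.
Var(Ŷ) = 20130² · 0.17511383 = 7.0959083 × 10^7.
SE(Ŷ) = √(7.0959083 × 10^7) = 8423.7.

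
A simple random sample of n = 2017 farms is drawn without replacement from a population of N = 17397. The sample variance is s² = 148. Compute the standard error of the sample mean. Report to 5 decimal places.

0.25469

Under SRS without replacement, Var(ȳ) = (1 − f)·s²/n with f = n/N = 2017/17397 = 0.11593953.
Var(ȳ) = (1 − 0.11593953)·148/2017 = 0.88406047·0.073376301 = 0.064869088.
SE(ȳ) = √(0.064869088) = 0.25469.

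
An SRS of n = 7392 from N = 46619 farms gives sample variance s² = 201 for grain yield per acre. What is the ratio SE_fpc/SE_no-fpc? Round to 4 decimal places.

0.9173

f = n/N = 7392/46619 = 0.15856196.
SE_no-fpc = √(s²/n) = 0.16489863; SE_fpc = √((1−f)s²/n) = 0.1512614.
Ratio = √(1−f) = 0.91729932.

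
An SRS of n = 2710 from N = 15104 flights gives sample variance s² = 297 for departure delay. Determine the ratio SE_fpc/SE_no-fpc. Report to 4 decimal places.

0.9059

f = n/N = 2710/15104 = 0.17942267.
SE_no-fpc = √(s²/n) = 0.33104999; SE_fpc = √((1−f)s²/n) = 0.29988403.
Ratio = √(1−f) = 0.90585724.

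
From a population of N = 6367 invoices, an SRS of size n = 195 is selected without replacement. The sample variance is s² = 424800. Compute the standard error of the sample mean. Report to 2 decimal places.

Under SRS without replacement, Var(ȳ) = (1 − f)·s²/n with f = n/N = 195/6367 = 0.03062667.
Var(ȳ) = (1 − 0.03062667)·424800/195 = 0.96937333·2178.4615 = 2111.7425.
SE(ȳ) = √(2111.7425) = 45.95.

45.95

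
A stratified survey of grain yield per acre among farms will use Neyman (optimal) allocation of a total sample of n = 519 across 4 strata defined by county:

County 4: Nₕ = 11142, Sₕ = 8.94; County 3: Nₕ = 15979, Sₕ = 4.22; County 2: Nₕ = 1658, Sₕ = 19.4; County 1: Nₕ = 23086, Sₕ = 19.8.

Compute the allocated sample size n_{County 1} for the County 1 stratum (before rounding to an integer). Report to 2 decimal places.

Neyman allocation: nₕ = n·NₕSₕ / Σⱼ NⱼSⱼ.
Σ NⱼSⱼ = 11142·8.94 + 15979·4.22 + 1658·19.4 + 23086·19.8 = 656308.86.
n_{County 1} = 519·23086·19.8 / 656308.86 = 361.47.

361.47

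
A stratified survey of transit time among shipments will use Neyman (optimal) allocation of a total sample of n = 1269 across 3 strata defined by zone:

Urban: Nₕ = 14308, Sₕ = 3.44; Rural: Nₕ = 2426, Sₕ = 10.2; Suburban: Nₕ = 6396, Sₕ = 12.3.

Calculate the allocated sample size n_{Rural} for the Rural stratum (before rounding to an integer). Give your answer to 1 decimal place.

Neyman allocation: nₕ = n·NₕSₕ / Σⱼ NⱼSⱼ.
Σ NⱼSⱼ = 14308·3.44 + 2426·10.2 + 6396·12.3 = 152635.52.
n_{Rural} = 1269·2426·10.2 / 152635.52 = 205.7.

205.7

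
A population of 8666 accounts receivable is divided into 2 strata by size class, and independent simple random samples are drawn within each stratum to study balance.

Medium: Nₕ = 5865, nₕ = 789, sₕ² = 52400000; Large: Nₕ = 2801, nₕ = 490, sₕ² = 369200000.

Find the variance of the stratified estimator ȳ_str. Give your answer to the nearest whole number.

Var(ȳ_str) = Σₕ Wₕ²(1 − fₕ)sₕ²/nₕ with Wₕ = Nₕ/N, N = 8666.
Medium: Wₕ = 0.67678283; term = 0.67678283²·(1 − 0.13452685)·52400000/789 = 26327.313.
Large: Wₕ = 0.32321717; term = 0.32321717²·(1 − 0.17493752)·369200000/490 = 64944.338.
Sum = 91271.651.

91272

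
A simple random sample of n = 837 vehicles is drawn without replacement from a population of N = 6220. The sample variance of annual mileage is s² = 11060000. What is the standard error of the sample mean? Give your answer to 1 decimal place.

Under SRS without replacement, Var(ȳ) = (1 − f)·s²/n with f = n/N = 837/6220 = 0.13456592.
Var(ȳ) = (1 − 0.13456592)·11060000/837 = 0.86543408·13213.859 = 11435.724.
SE(ȳ) = √(11435.724) = 106.9.

106.9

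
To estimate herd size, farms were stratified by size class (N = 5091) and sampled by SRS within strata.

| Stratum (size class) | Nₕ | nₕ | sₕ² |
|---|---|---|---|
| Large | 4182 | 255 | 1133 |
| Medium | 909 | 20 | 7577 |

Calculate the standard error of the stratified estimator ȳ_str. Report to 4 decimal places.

3.8246

Var(ȳ_str) = Σₕ Wₕ²(1 − fₕ)sₕ²/nₕ with Wₕ = Nₕ/N, N = 5091.
Large: Wₕ = 0.82144962; term = 0.82144962²·(1 − 0.06097561)·1133/255 = 2.8153245.
Medium: Wₕ = 0.17855038; term = 0.17855038²·(1 − 0.02200220)·7577/20 = 11.81209.
Sum = 14.627415.
SE = √(14.627415) = 3.8246.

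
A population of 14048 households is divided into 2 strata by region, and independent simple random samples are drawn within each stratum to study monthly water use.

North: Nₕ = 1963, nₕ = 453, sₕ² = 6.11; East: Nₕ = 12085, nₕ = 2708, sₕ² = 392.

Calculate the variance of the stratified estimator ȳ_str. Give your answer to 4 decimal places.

Var(ȳ_str) = Σₕ Wₕ²(1 − fₕ)sₕ²/nₕ with Wₕ = Nₕ/N, N = 14048.
North: Wₕ = 0.13973519; term = 0.13973519²·(1 − 0.23076923)·6.11/453 = 2.0258685 × 10^-4.
East: Wₕ = 0.86026481; term = 0.86026481²·(1 − 0.22407944)·392/2708 = 0.083122573.
Sum = 0.08332516.

0.0833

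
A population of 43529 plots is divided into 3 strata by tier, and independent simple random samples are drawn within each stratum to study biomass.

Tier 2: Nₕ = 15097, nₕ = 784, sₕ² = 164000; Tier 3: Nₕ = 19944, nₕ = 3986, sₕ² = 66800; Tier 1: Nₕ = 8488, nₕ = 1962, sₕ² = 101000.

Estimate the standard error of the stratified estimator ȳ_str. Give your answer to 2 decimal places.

5.31

Var(ȳ_str) = Σₕ Wₕ²(1 − fₕ)sₕ²/nₕ with Wₕ = Nₕ/N, N = 43529.
Tier 2: Wₕ = 0.34682625; term = 0.34682625²·(1 − 0.05193085)·164000/784 = 23.855676.
Tier 3: Wₕ = 0.45817731; term = 0.45817731²·(1 − 0.19985961)·66800/3986 = 2.8149619.
Tier 1: Wₕ = 0.19499644; term = 0.19499644²·(1 − 0.23114986)·101000/1962 = 1.5049339.
Sum = 28.175572.
SE = √(28.175572) = 5.31.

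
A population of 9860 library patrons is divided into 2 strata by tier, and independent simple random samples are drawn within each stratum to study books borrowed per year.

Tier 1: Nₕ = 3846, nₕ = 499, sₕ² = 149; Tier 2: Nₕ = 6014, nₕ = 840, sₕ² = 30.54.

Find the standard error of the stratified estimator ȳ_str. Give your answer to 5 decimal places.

Var(ȳ_str) = Σₕ Wₕ²(1 − fₕ)sₕ²/nₕ with Wₕ = Nₕ/N, N = 9860.
Tier 1: Wₕ = 0.39006085; term = 0.39006085²·(1 − 0.12974519)·149/499 = 0.039536378.
Tier 2: Wₕ = 0.60993915; term = 0.60993915²·(1 − 0.13967409)·30.54/840 = 0.011636591.
Sum = 0.051172969.
SE = √(0.051172969) = 0.22621.

0.22621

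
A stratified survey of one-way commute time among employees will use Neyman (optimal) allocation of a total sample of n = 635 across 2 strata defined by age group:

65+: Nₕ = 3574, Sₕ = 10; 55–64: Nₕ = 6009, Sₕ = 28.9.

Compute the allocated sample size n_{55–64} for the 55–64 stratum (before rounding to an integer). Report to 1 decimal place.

526.6

Neyman allocation: nₕ = n·NₕSₕ / Σⱼ NⱼSⱼ.
Σ NⱼSⱼ = 3574·10 + 6009·28.9 = 209400.1.
n_{55–64} = 635·6009·28.9 / 209400.1 = 526.6.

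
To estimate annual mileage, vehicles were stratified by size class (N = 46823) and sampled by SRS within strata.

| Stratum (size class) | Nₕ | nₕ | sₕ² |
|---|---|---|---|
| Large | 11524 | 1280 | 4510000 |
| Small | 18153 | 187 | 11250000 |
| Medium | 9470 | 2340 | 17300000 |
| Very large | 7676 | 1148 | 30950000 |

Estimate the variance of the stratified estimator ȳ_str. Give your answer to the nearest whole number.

9983

Var(ȳ_str) = Σₕ Wₕ²(1 − fₕ)sₕ²/nₕ with Wₕ = Nₕ/N, N = 46823.
Large: Wₕ = 0.24611836; term = 0.24611836²·(1 − 0.11107254)·4510000/1280 = 189.72341.
Small: Wₕ = 0.38769408; term = 0.38769408²·(1 − 0.01030133)·11250000/187 = 8949.3655.
Medium: Wₕ = 0.20225103; term = 0.20225103²·(1 − 0.24709609)·17300000/2340 = 227.69384.
Very large: Wₕ = 0.16393653; term = 0.16393653²·(1 − 0.14955706)·30950000/1148 = 616.19108.
Sum = 9982.9738.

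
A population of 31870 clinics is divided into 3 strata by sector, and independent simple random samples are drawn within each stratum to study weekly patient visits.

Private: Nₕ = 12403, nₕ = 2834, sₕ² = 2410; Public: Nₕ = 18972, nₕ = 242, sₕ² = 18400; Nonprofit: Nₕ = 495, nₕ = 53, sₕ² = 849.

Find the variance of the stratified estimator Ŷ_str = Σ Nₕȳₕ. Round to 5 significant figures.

Var(Ŷ_str) = Σₕ Nₕ²(1 − fₕ)sₕ²/nₕ.
Private: 12403²·(1 − 2834/12403)·2410/2834 = 1.0092773 × 10^8.
Public: 18972²·(1 − 242/18972)·18400/242 = 2.701801 × 10^10.
Nonprofit: 495²·(1 − 53/495)·849/53 = 3.5047681 × 10^6.
Sum = 2.7122442 × 10^10.

2.7122 × 10^10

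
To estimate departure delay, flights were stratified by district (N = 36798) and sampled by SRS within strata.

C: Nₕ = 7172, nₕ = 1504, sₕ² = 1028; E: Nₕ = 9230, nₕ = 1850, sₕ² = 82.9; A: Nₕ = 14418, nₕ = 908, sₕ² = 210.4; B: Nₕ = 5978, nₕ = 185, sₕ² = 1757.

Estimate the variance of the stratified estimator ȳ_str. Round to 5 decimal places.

Var(ȳ_str) = Σₕ Wₕ²(1 − fₕ)sₕ²/nₕ with Wₕ = Nₕ/N, N = 36798.
C: Wₕ = 0.19490190; term = 0.19490190²·(1 − 0.20970441)·1028/1504 = 0.020519509.
E: Wₕ = 0.25082885; term = 0.25082885²·(1 − 0.20043337)·82.9/1850 = 0.0022541999.
A: Wₕ = 0.39181477; term = 0.39181477²·(1 − 0.06297683)·210.4/908 = 0.033332802.
B: Wₕ = 0.16245448; term = 0.16245448²·(1 − 0.03094680)·1757/185 = 0.24289079.
Sum = 0.2989973.

0.29900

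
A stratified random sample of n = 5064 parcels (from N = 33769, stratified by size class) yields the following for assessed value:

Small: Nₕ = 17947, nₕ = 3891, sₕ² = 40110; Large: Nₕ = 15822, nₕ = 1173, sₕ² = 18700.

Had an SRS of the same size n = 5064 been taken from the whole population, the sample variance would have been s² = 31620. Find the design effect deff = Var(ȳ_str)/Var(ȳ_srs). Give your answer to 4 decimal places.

1.0401

Var(ȳ_str) = Σ Wₕ²(1−fₕ)sₕ²/nₕ with Wₕ = Nₕ/33769:
  Small: (17947/33769)²·(1−3891/17947)·40110/3891 = 2.2803875
  Large: (15822/33769)²·(1−1173/15822)·18700/1173 = 3.2402353
  → Var(ȳ_str) = 5.5206228.
Var(ȳ_srs) = (1 − 5064/33769)·31620/5064 = 5.3077141.
deff = 5.5206228 / 5.3077141 = 1.0401.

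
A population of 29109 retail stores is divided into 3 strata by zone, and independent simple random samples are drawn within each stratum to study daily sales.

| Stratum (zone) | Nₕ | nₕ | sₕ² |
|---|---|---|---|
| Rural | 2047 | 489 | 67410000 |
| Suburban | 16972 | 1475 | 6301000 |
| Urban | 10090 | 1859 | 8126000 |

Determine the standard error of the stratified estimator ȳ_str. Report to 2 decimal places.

Var(ȳ_str) = Σₕ Wₕ²(1 − fₕ)sₕ²/nₕ with Wₕ = Nₕ/N, N = 29109.
Rural: Wₕ = 0.07032189; term = 0.07032189²·(1 − 0.23888617)·67410000/489 = 518.85522.
Suburban: Wₕ = 0.58304992; term = 0.58304992²·(1 − 0.08690785)·6301000/1475 = 1326.0001.
Urban: Wₕ = 0.34662819; term = 0.34662819²·(1 − 0.18424182)·8126000/1859 = 428.43666.
Sum = 2273.292.
SE = √(2273.292) = 47.68.

47.68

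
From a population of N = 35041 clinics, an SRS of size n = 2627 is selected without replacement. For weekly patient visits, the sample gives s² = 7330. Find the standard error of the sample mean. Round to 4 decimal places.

1.6066

Under SRS without replacement, Var(ȳ) = (1 − f)·s²/n with f = n/N = 2627/35041 = 0.07496932.
Var(ȳ) = (1 − 0.07496932)·7330/2627 = 0.92503068·2.790255 = 2.5810715.
SE(ȳ) = √(2.5810715) = 1.6066.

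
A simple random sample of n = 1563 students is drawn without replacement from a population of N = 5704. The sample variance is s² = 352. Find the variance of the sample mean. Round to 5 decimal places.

0.16350

Under SRS without replacement, Var(ȳ) = (1 − f)·s²/n with f = n/N = 1563/5704 = 0.27401823.
Var(ȳ) = (1 − 0.27401823)·352/1563 = 0.72598177·0.22520793 = 0.16349685.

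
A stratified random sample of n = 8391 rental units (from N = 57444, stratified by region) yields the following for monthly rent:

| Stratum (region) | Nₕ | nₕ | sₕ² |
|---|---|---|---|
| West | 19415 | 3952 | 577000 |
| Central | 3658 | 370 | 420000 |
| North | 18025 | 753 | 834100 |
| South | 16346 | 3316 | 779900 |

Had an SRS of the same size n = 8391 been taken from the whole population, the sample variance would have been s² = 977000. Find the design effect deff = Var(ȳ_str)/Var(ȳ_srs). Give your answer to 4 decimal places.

1.3790

Var(ȳ_str) = Σ Wₕ²(1−fₕ)sₕ²/nₕ with Wₕ = Nₕ/57444:
  West: (19415/57444)²·(1−3952/19415)·577000/3952 = 13.283138
  Central: (3658/57444)²·(1−370/3658)·420000/370 = 4.1374592
  North: (18025/57444)²·(1−753/18025)·834100/753 = 104.50852
  South: (16346/57444)²·(1−3316/16346)·779900/3316 = 15.180671
  → Var(ȳ_str) = 137.10979.
Var(ȳ_srs) = (1 − 8391/57444)·977000/8391 = 99.426406.
deff = 137.10979 / 99.426406 = 1.3790.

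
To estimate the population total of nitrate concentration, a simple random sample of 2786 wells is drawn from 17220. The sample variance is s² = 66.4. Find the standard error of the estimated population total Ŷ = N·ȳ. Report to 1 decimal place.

Var(Ŷ) = N²·Var(ȳ) = N²·(1 − n/N)·s²/n.
f = 2786/17220 = 0.16178862; Var(ȳ) = 0.83821138·66.4/2786 = 0.019977472.
Var(Ŷ) = 17220² · 0.019977472 = 5.9238878 × 10^6.
SE(Ŷ) = √(5.9238878 × 10^6) = 2433.9.

2433.9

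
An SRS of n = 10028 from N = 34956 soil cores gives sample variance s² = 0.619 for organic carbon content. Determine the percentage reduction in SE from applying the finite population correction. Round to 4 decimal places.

f = n/N = 10028/34956 = 0.28687493.
SE_no-fpc = √(s²/n) = 0.0078566637; SE_fpc = √((1−f)s²/n) = 0.0066346958.
Ratio = √(1−f) = 0.84446733. Reduction = 100·(1 − 0.84446733) = 15.5533%.

15.5533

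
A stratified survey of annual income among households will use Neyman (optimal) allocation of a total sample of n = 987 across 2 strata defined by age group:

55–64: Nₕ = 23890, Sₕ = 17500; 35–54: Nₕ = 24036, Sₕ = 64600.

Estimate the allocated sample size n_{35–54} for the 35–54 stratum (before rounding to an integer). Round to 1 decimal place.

Neyman allocation: nₕ = n·NₕSₕ / Σⱼ NⱼSⱼ.
Σ NⱼSⱼ = 23890·17500 + 24036·64600 = 1.9708006 × 10^9.
n_{35–54} = 987·24036·64600 / (1.9708006 × 10^9) = 777.6.

777.6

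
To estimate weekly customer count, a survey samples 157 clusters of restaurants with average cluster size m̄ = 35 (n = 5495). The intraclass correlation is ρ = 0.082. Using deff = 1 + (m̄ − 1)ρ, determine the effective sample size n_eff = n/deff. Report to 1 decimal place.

1450.6

deff = 1 + (35 − 1)·0.082 = 1 + 2.788 = 3.788.
n_eff = 5495 / 3.788 = 1450.6.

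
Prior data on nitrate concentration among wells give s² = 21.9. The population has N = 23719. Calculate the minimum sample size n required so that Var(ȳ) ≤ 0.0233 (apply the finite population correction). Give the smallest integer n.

905

Without fpc, n₀ = s²/D = 21.9/0.0233 = 939.9142.
With fpc, (1 − n/N)·s²/n ≤ D requires n ≥ n₀/(1 + n₀/N) = 939.9142/(1 + 939.9142/23719) = 904.0879.
Rounding up, n = 905.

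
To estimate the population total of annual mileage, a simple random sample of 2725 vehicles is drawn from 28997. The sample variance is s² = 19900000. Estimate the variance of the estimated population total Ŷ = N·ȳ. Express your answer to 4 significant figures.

5.563 × 10^12

Var(Ŷ) = N²·Var(ȳ) = N²·(1 − n/N)·s²/n.
f = 2725/28997 = 0.09397524; Var(ȳ) = 0.90602476·19900000/2725 = 6616.4744.
Var(Ŷ) = 28997² · 6616.4744 = 5.5633038 × 10^12.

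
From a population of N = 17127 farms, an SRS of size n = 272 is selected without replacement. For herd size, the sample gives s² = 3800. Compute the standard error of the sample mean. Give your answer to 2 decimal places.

Under SRS without replacement, Var(ȳ) = (1 − f)·s²/n with f = n/N = 272/17127 = 0.01588136.
Var(ȳ) = (1 − 0.01588136)·3800/272 = 0.98411864·13.970588 = 13.748716.
SE(ȳ) = √(13.748716) = 3.71.

3.71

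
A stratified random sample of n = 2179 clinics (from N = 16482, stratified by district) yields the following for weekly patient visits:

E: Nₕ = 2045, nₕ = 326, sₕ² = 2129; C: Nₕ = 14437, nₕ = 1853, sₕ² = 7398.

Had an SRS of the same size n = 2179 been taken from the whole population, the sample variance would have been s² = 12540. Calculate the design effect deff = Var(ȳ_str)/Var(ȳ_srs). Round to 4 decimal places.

0.5516

Var(ȳ_str) = Σ Wₕ²(1−fₕ)sₕ²/nₕ with Wₕ = Nₕ/16482:
  E: (2045/16482)²·(1−326/2045)·2129/326 = 0.084509869
  C: (14437/16482)²·(1−1853/14437)·7398/1853 = 2.6700215
  → Var(ȳ_str) = 2.7545314.
Var(ȳ_srs) = (1 − 2179/16482)·12540/2179 = 4.9941035.
deff = 2.7545314 / 4.9941035 = 0.5516.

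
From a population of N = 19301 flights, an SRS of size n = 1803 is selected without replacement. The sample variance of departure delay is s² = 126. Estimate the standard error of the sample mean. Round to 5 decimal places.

Under SRS without replacement, Var(ȳ) = (1 − f)·s²/n with f = n/N = 1803/19301 = 0.09341485.
Var(ȳ) = (1 − 0.09341485)·126/1803 = 0.90658515·0.069883527 = 0.063355368.
SE(ȳ) = √(0.063355368) = 0.25170.

0.25170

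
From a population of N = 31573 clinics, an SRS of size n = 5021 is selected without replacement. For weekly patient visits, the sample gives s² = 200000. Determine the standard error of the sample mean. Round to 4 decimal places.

Under SRS without replacement, Var(ȳ) = (1 − f)·s²/n with f = n/N = 5021/31573 = 0.15902828.
Var(ȳ) = (1 − 0.15902828)·200000/5021 = 0.84097172·39.832703 = 33.498176.
SE(ȳ) = √(33.498176) = 5.7878.

5.7878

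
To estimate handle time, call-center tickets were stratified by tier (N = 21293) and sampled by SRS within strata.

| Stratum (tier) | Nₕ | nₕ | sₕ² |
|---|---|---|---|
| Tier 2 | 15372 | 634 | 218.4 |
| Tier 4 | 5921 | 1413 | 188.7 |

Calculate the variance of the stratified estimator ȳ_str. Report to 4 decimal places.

0.1800

Var(ȳ_str) = Σₕ Wₕ²(1 − fₕ)sₕ²/nₕ with Wₕ = Nₕ/N, N = 21293.
Tier 2: Wₕ = 0.72192739; term = 0.72192739²·(1 − 0.04124382)·218.4/634 = 0.1721308.
Tier 4: Wₕ = 0.27807261; term = 0.27807261²·(1 − 0.23864212)·188.7/1413 = 0.0078620355.
Sum = 0.17999284.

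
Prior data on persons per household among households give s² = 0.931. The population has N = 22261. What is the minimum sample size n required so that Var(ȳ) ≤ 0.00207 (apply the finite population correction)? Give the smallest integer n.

441

Without fpc, n₀ = s²/D = 0.931/0.00207 = 449.7585.
With fpc, (1 − n/N)·s²/n ≤ D requires n ≥ n₀/(1 + n₀/N) = 449.7585/(1 + 449.7585/22261) = 440.8516.
Rounding up, n = 441.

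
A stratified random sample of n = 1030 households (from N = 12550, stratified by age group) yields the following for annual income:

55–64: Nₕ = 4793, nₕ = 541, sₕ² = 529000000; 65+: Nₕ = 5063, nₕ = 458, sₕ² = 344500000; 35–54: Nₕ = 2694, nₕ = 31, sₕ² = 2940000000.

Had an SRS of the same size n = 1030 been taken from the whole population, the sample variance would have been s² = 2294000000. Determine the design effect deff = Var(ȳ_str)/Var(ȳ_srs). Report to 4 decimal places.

Var(ȳ_str) = Σ Wₕ²(1−fₕ)sₕ²/nₕ with Wₕ = Nₕ/12550:
  55–64: (4793/12550)²·(1−541/4793)·529000000/541 = 126523.63
  65+: (5063/12550)²·(1−458/5063)·344500000/458 = 111345.8
  35–54: (2694/12550)²·(1−31/2694)·2940000000/31 = 4.3198329 × 10^6
  → Var(ȳ_str) = 4.5577023 × 10^6.
Var(ȳ_srs) = (1 − 1030/12550)·2294000000/1030 = 2.0443956 × 10^6.
deff = (4.5577023 × 10^6) / (2.0443956 × 10^6) = 2.2294.

2.2294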